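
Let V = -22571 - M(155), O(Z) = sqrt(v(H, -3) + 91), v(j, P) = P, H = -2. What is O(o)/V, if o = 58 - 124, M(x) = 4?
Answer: -2*sqrt(22)/22575 ≈ -0.00041554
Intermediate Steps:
o = -66
O(Z) = 2*sqrt(22) (O(Z) = sqrt(-3 + 91) = sqrt(88) = 2*sqrt(22))
V = -22575 (V = -22571 - 1*4 = -22571 - 4 = -22575)
O(o)/V = (2*sqrt(22))/(-22575) = (2*sqrt(22))*(-1/22575) = -2*sqrt(22)/22575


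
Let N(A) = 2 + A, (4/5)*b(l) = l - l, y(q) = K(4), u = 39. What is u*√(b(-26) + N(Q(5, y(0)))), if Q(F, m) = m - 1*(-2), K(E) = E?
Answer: 78*√2 ≈ 110.31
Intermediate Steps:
y(q) = 4
b(l) = 0 (b(l) = 5*(l - l)/4 = (5/4)*0 = 0)
Q(F, m) = 2 + m (Q(F, m) = m + 2 = 2 + m)
u*√(b(-26) + N(Q(5, y(0)))) = 39*√(0 + (2 + (2 + 4))) = 39*√(0 + (2 + 6)) = 39*√(0 + 8) = 39*√8 = 39*(2*√2) = 78*√2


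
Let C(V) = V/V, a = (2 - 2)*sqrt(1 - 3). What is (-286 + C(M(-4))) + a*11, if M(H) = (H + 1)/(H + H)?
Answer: -285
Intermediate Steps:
M(H) = (1 + H)/(2*H) (M(H) = (1 + H)/((2*H)) = (1 + H)*(1/(2*H)) = (1 + H)/(2*H))
a = 0 (a = 0*sqrt(-2) = 0*(I*sqrt(2)) = 0)
C(V) = 1
(-286 + C(M(-4))) + a*11 = (-286 + 1) + 0*11 = -285 + 0 = -285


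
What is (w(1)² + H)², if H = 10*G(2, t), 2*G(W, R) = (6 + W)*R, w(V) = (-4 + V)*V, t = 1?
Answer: 2401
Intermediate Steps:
w(V) = V*(-4 + V)
G(W, R) = R*(6 + W)/2 (G(W, R) = ((6 + W)*R)/2 = (R*(6 + W))/2 = R*(6 + W)/2)
H = 40 (H = 10*((½)*1*(6 + 2)) = 10*((½)*1*8) = 10*4 = 40)
(w(1)² + H)² = ((1*(-4 + 1))² + 40)² = ((1*(-3))² + 40)² = ((-3)² + 40)² = (9 + 40)² = 49² = 2401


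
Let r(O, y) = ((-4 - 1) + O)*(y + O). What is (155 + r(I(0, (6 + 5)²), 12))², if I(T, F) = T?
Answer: 9025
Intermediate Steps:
r(O, y) = (-5 + O)*(O + y)
(155 + r(I(0, (6 + 5)²), 12))² = (155 + (0² - 5*0 - 5*12 + 0*12))² = (155 + (0 + 0 - 60 + 0))² = (155 - 60)² = 95² = 9025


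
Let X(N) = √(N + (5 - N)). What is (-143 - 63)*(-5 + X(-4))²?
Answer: -6180 + 2060*√5 ≈ -1573.7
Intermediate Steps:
X(N) = √5
(-143 - 63)*(-5 + X(-4))² = (-143 - 63)*(-5 + √5)² = -206*(-5 + √5)²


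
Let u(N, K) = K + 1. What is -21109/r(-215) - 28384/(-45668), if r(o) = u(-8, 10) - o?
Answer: -239397757/2580242 ≈ -92.781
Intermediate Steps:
u(N, K) = 1 + K
r(o) = 11 - o (r(o) = (1 + 10) - o = 11 - o)
-21109/r(-215) - 28384/(-45668) = -21109/(11 - 1*(-215)) - 28384/(-45668) = -21109/(11 + 215) - 28384*(-1/45668) = -21109/226 + 7096/11417 = -239397757/2580242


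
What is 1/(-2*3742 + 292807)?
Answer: 1/285323 ≈ 3.5048e-6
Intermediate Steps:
1/(-2*3742 + 292807) = 1/(-7484 + 292807) = 1/285323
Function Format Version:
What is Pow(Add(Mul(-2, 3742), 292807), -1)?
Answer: Rational(1, 285323) ≈ 3.5048e-6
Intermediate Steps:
Pow(Add(Mul(-2, 3742), 292807), -1) = Pow(Add(-7484, 292807), -1) = Pow(285323, -1) = Rational(1, 285323)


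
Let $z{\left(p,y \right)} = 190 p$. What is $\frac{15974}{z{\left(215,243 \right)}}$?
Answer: $\frac{7987}{20425} \approx 0.39104$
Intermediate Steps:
$\frac{15974}{z{\left(215,243 \right)}} = \frac{15974}{190 \cdot 215} = \frac{15974}{40850} = 15974 \cdot \frac{1}{40850} = \frac{7987}{20425}$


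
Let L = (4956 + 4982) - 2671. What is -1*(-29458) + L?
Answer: 36725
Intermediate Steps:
L = 7267 (L = 9938 - 2671 = 7267)
-1*(-29458) + L = -1*(-29458) + 7267 = 29458 + 7267 = 36725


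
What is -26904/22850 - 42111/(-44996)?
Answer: -124168017/514079300 ≈ -0.24153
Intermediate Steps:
-26904/22850 - 42111/(-44996) = -26904*1/22850 - 42111*(-1/44996) = -13452/11425 + 42111/44996 = -124168017/514079300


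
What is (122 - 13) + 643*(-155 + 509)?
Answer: 227731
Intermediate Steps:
(122 - 13) + 643*(-155 + 509) = 109 + 643*354 = 109 + 227622 = 227731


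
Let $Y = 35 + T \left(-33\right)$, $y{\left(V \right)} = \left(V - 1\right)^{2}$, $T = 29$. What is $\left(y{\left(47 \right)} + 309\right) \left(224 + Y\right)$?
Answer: $-1692650$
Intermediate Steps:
$y{\left(V \right)} = \left(-1 + V\right)^{2}$
$Y = -922$ ($Y = 35 + 29 \left(-33\right) = 35 - 957 = -922$)
$\left(y{\left(47 \right)} + 309\right) \left(224 + Y\right) = \left(\left(-1 + 47\right)^{2} + 309\right) \left(224 - 922\right) = \left(46^{2} + 309\right) \left(-698\right) = \left(2116 + 309\right) \left(-698\right) = 2425 \left(-698\right) = -1692650$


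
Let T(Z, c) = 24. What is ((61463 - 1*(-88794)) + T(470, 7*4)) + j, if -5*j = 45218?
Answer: 706187/5 ≈ 1.4124e+5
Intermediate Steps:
j = -45218/5 (j = -⅕*45218 = -45218/5 ≈ -9043.6)
((61463 - 1*(-88794)) + T(470, 7*4)) + j = ((61463 - 1*(-88794)) + 24) - 45218/5 = ((61463 + 88794) + 24) - 45218/5 = (150257 + 24) - 45218/5 = 150281 - 45218/5 = 706187/5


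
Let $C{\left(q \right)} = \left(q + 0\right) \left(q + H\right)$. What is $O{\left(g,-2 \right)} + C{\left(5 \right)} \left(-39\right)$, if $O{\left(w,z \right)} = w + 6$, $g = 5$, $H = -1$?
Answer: $-769$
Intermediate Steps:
$O{\left(w,z \right)} = 6 + w$
$C{\left(q \right)} = q \left(-1 + q\right)$ ($C{\left(q \right)} = \left(q + 0\right) \left(q - 1\right) = q \left(-1 + q\right)$)
$O{\left(g,-2 \right)} + C{\left(5 \right)} \left(-39\right) = \left(6 + 5\right) + 5 \left(-1 + 5\right) \left(-39\right) = 11 + 5 \cdot 4 \left(-39\right) = 11 + 20 \left(-39\right) = 11 - 780 = -769$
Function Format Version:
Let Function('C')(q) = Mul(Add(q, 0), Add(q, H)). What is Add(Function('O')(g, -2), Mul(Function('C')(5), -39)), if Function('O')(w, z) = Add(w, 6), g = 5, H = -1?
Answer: -769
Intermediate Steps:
Function('O')(w, z) = Add(6, w)
Function('C')(q) = Mul(q, Add(-1, q)) (Function('C')(q) = Mul(Add(q, 0), Add(q, -1)) = Mul(q, Add(-1, q)))
Add(Function('O')(g, -2), Mul(Function('C')(5), -39)) = Add(Add(6, 5), Mul(Mul(5, Add(-1, 5)), -39)) = Add(11, Mul(Mul(5, 4), -39)) = Add(11, Mul(20, -39)) = Add(11, -780) = -769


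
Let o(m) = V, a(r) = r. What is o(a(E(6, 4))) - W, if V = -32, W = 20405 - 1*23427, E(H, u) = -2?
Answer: 2990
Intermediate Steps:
W = -3022 (W = 20405 - 23427 = -3022)
o(m) = -32
o(a(E(6, 4))) - W = -32 - 1*(-3022) = -32 + 3022 = 2990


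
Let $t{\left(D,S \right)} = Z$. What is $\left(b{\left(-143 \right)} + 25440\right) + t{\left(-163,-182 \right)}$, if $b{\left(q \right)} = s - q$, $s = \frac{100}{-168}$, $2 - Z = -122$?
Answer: $\frac{1079669}{42} \approx 25706.0$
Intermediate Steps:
$Z = 124$ ($Z = 2 - -122 = 2 + 122 = 124$)
$t{\left(D,S \right)} = 124$
$s = - \frac{25}{42}$ ($s = 100 \left(- \frac{1}{168}\right) = - \frac{25}{42} \approx -0.59524$)
$b{\left(q \right)} = - \frac{25}{42} - q$
$\left(b{\left(-143 \right)} + 25440\right) + t{\left(-163,-182 \right)} = \left(\left(- \frac{25}{42} - -143\right) + 25440\right) + 124 = \left(\left(- \frac{25}{42} + 143\right) + 25440\right) + 124 = \left(\frac{5981}{42} + 25440\right) + 124 = \frac{1074461}{42} + 124 = \frac{1079669}{42}$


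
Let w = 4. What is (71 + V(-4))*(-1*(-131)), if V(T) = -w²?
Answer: 7205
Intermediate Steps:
V(T) = -16 (V(T) = -1*4² = -1*16 = -16)
(71 + V(-4))*(-1*(-131)) = (71 - 16)*(-1*(-131)) = 55*131 = 7205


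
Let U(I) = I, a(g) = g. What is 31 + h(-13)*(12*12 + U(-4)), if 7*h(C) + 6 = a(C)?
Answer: -349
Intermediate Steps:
h(C) = -6/7 + C/7
31 + h(-13)*(12*12 + U(-4)) = 31 + (-6/7 + (⅐)*(-13))*(12*12 - 4) = 31 + (-6/7 - 13/7)*(144 - 4) = 31 - 19/7*140 = 31 - 380 = -349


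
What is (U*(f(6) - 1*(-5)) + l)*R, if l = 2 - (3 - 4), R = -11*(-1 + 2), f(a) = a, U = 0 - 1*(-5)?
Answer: -638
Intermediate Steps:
U = 5 (U = 0 + 5 = 5)
R = -11 (R = -11*1 = -11)
l = 3 (l = 2 - 1*(-1) = 2 + 1 = 3)
(U*(f(6) - 1*(-5)) + l)*R = (5*(6 - 1*(-5)) + 3)*(-11) = (5*(6 + 5) + 3)*(-11) = (5*11 + 3)*(-11) = (55 + 3)*(-11) = 58*(-11) = -638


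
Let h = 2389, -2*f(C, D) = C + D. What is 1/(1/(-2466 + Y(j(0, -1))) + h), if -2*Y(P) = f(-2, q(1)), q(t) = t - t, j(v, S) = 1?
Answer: 4933/11784935 ≈ 0.00041859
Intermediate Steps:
q(t) = 0
f(C, D) = -C/2 - D/2 (f(C, D) = -(C + D)/2 = -C/2 - D/2)
Y(P) = -½ (Y(P) = -(-½*(-2) - ½*0)/2 = -(1 + 0)/2 = -½*1 = -½)
1/(1/(-2466 + Y(j(0, -1))) + h) = 1/(1/(-2466 - ½) + 2389) = 1/(1/(-4933/2) + 2389) = 1/(-2/4933 + 2389) = 1/(11784935/4933) = 4933/11784935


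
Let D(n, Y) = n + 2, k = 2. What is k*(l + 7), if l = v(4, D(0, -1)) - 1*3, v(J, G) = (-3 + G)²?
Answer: 10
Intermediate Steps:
D(n, Y) = 2 + n
l = -2 (l = (-3 + (2 + 0))² - 1*3 = (-3 + 2)² - 3 = (-1)² - 3 = 1 - 3 = -2)
k*(l + 7) = 2*(-2 + 7) = 2*5 = 10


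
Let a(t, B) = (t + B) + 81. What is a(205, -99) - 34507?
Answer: -34320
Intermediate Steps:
a(t, B) = 81 + B + t (a(t, B) = (B + t) + 81 = 81 + B + t)
a(205, -99) - 34507 = (81 - 99 + 205) - 34507 = 187 - 34507 = -34320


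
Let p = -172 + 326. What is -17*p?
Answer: -2618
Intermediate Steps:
p = 154
-17*p = -17*154 = -2618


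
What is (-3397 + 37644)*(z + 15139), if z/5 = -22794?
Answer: -3384665257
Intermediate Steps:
z = -113970 (z = 5*(-22794) = -113970)
(-3397 + 37644)*(z + 15139) = (-3397 + 37644)*(-113970 + 15139) = 34247*(-98831) = -3384665257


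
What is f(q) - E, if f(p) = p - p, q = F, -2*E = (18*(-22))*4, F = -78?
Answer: -792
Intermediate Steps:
E = 792 (E = -18*(-22)*4/2 = -(-198)*4 = -1/2*(-1584) = 792)
q = -78
f(p) = 0
f(q) - E = 0 - 1*792 = 0 - 792 = -792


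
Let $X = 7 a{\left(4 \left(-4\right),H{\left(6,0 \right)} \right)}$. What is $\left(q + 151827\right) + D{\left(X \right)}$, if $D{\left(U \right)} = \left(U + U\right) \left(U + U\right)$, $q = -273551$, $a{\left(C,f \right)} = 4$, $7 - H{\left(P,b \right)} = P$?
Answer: $-118588$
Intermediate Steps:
$H{\left(P,b \right)} = 7 - P$
$X = 28$ ($X = 7 \cdot 4 = 28$)
$D{\left(U \right)} = 4 U^{2}$ ($D{\left(U \right)} = 2 U 2 U = 4 U^{2}$)
$\left(q + 151827\right) + D{\left(X \right)} = \left(-273551 + 151827\right) + 4 \cdot 28^{2} = -121724 + 4 \cdot 784 = -121724 + 3136 = -118588$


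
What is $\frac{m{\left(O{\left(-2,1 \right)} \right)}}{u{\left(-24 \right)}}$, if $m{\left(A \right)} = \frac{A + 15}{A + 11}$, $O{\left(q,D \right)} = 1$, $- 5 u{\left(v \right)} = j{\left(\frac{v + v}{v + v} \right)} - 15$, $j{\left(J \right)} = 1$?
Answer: $\frac{10}{21} \approx 0.47619$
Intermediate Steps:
$u{\left(v \right)} = \frac{14}{5}$ ($u{\left(v \right)} = - \frac{1 - 15}{5} = \left(- \frac{1}{5}\right) \left(-14\right) = \frac{14}{5}$)
$m{\left(A \right)} = \frac{15 + A}{11 + A}$
$\frac{m{\left(O{\left(-2,1 \right)} \right)}}{u{\left(-24 \right)}} = \frac{\frac{1}{11 + 1} \left(15 + 1\right)}{\frac{14}{5}} = \frac{1}{12} \cdot 16 \cdot \frac{5}{14} = \frac{4}{3} \cdot \frac{5}{14} = \frac{10}{21}$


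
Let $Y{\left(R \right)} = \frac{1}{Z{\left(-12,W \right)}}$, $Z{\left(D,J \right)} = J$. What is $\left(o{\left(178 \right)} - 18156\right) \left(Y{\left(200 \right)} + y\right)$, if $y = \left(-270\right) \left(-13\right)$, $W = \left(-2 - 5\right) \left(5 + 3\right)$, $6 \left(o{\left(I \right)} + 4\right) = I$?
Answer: $- \frac{10691040569}{168} \approx -6.3637 \cdot 10^{7}$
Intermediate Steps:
$o{\left(I \right)} = -4 + \frac{I}{6}$
$W = -56$ ($W = \left(-7\right) 8 = -56$)
$Y{\left(R \right)} = - \frac{1}{56}$ ($Y{\left(R \right)} = \frac{1}{-56} = - \frac{1}{56}$)
$y = 3510$
$\left(o{\left(178 \right)} - 18156\right) \left(Y{\left(200 \right)} + y\right) = \left(\left(-4 + \frac{1}{6} \cdot 178\right) - 18156\right) \left(- \frac{1}{56} + 3510\right) = \left(\left(-4 + \frac{89}{3}\right) - 18156\right) \frac{196559}{56} = \left(\frac{77}{3} - 18156\right) \frac{196559}{56} = \left(- \frac{54391}{3}\right) \frac{196559}{56} = - \frac{10691040569}{168}$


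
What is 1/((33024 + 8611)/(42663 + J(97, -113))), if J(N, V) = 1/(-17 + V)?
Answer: 504199/492050 ≈ 1.0247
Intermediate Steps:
1/((33024 + 8611)/(42663 + J(97, -113))) = 1/((33024 + 8611)/(42663 + 1/(-17 - 113))) = 1/(41635/(42663 + 1/(-130))) = 1/(41635/(42663 - 1/130)) = 1/(41635/(5546189/130)) = 1/(41635*(130/5546189)) = 1/(492050/504199) = 504199/492050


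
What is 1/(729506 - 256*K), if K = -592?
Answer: 1/881058 ≈ 1.1350e-6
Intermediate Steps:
1/(729506 - 256*K) = 1/(729506 - 256*(-592)) = 1/(729506 + 151552) = 1/881058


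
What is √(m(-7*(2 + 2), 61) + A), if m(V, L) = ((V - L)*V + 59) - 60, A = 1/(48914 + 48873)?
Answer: √23819682843966/97787 ≈ 49.910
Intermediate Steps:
A = 1/97787 ≈ 1.0226e-5
m(V, L) = -1 + V*(V - L) (m(V, L) = (V*(V - L) + 59) - 60 = (59 + V*(V - L)) - 60 = -1 + V*(V - L))
√(m(-7*(2 + 2), 61) + A) = √((-1 + (-7*(2 + 2))² - 1*61*(-7*(2 + 2))) + 1/97787) = √((-1 + (-7*4)² - 1*61*(-7*4)) + 1/97787) = √((-1 + (-28)² - 1*61*(-28)) + 1/97787) = √((-1 + 784 + 1708) + 1/97787) = √(2491 + 1/97787) = √(243587418/97787) = √23819682843966/97787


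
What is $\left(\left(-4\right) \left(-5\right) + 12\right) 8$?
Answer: $256$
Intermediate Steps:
$\left(\left(-4\right) \left(-5\right) + 12\right) 8 = \left(20 + 12\right) 8 = 32 \cdot 8 = 256$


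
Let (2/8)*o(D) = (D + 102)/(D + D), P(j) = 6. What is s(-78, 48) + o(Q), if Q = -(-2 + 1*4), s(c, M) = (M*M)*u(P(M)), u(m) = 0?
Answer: -100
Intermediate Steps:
s(c, M) = 0 (s(c, M) = (M*M)*0 = M²*0 = 0)
Q = -2 (Q = -(-2 + 4) = -1*2 = -2)
o(D) = 2*(102 + D)/D (o(D) = 4*((D + 102)/(D + D)) = 4*((102 + D)/((2*D))) = 4*((102 + D)*(1/(2*D))) = 4*((102 + D)/(2*D)) = 2*(102 + D)/D)
s(-78, 48) + o(Q) = 0 + (2 + 204/(-2)) = 0 + (2 + 204*(-½)) = 0 + (2 - 102) = 0 - 100 = -100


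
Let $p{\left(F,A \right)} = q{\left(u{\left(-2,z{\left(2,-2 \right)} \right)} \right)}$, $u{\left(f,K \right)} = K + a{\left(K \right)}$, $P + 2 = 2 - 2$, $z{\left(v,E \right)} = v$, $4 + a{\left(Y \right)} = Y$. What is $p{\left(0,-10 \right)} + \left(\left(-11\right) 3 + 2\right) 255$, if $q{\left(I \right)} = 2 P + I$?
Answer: $-7909$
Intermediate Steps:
$a{\left(Y \right)} = -4 + Y$
$P = -2$ ($P = -2 + \left(2 - 2\right) = -2 + 0 = -2$)
$u{\left(f,K \right)} = -4 + 2 K$ ($u{\left(f,K \right)} = K + \left(-4 + K\right) = -4 + 2 K$)
$q{\left(I \right)} = -4 + I$ ($q{\left(I \right)} = 2 \left(-2\right) + I = -4 + I$)
$p{\left(F,A \right)} = -4$ ($p{\left(F,A \right)} = -4 + \left(-4 + 2 \cdot 2\right) = -4 + \left(-4 + 4\right) = -4 + 0 = -4$)
$p{\left(0,-10 \right)} + \left(\left(-11\right) 3 + 2\right) 255 = -4 + \left(\left(-11\right) 3 + 2\right) 255 = -4 + \left(-33 + 2\right) 255 = -4 - 7905 = -7909$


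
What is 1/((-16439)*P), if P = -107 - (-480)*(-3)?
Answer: 1/25431133 ≈ 3.9322e-8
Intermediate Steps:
P = -1547 (P = -107 - 60*24 = -107 - 1440 = -1547)
1/((-16439)*P) = 1/(-16439*(-1547)) = -1/16439*(-1/1547) = 1/25431133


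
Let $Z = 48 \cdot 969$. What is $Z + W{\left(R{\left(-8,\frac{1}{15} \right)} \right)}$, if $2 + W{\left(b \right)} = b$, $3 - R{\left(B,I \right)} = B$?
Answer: $46521$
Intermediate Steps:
$R{\left(B,I \right)} = 3 - B$
$Z = 46512$
$W{\left(b \right)} = -2 + b$
$Z + W{\left(R{\left(-8,\frac{1}{15} \right)} \right)} = 46512 + \left(-2 + \left(3 - -8\right)\right) = 46512 + \left(-2 + \left(3 + 8\right)\right) = 46512 + \left(-2 + 11\right) = 46512 + 9 = 46521$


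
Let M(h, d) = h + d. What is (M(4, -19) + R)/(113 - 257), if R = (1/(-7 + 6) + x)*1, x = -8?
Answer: ⅙ ≈ 0.16667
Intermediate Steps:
M(h, d) = d + h
R = -9 (R = (1/(-7 + 6) - 8)*1 = (1/(-1) - 8)*1 = (-1 - 8)*1 = -9*1 = -9)
(M(4, -19) + R)/(113 - 257) = ((-19 + 4) - 9)/(113 - 257) = (-15 - 9)/(-144) = -1/144*(-24) = ⅙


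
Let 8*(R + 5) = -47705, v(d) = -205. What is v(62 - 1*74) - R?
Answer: 46105/8 ≈ 5763.1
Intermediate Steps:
R = -47745/8 (R = -5 + (⅛)*(-47705) = -5 - 47705/8 = -47745/8 ≈ -5968.1)
v(62 - 1*74) - R = -205 - 1*(-47745/8) = -205 + 47745/8 = 46105/8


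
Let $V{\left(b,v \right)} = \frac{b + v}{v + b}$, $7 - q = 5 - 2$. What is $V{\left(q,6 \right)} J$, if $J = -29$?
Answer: $-29$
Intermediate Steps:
$q = 4$ ($q = 7 - \left(5 - 2\right) = 7 - 3 = 4$)
$V{\left(b,v \right)} = 1$ ($V{\left(b,v \right)} = \frac{b + v}{b + v} = 1$)
$V{\left(q,6 \right)} J = 1 \left(-29\right) = -29$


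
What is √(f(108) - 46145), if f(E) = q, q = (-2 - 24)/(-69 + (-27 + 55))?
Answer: I*√77568679/41 ≈ 214.81*I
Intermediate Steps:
q = 26/41 (q = -26/(-69 + 28) = -26/(-41) = -26*(-1/41) = 26/41 ≈ 0.63415)
f(E) = 26/41
√(f(108) - 46145) = √(26/41 - 46145) = √(-1891919/41) = I*√77568679/41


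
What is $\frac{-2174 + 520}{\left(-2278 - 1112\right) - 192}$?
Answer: $\frac{827}{1791} \approx 0.46175$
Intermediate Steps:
$\frac{-2174 + 520}{\left(-2278 - 1112\right) - 192} = - \frac{1654}{-3390 - 192} = - \frac{1654}{-3582} = \left(-1654\right) \left(- \frac{1}{3582}\right) = \frac{827}{1791}$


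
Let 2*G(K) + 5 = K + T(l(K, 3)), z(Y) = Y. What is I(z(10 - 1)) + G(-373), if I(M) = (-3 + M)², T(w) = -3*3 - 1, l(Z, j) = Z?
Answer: -158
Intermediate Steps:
T(w) = -10 (T(w) = -9 - 1 = -10)
G(K) = -15/2 + K/2 (G(K) = -5/2 + (K - 10)/2 = -5/2 + (-10 + K)/2 = -5/2 + (-5 + K/2) = -15/2 + K/2)
I(z(10 - 1)) + G(-373) = (-3 + (10 - 1))² + (-15/2 + (½)*(-373)) = (-3 + 9)² + (-15/2 - 373/2) = 6² - 194 = 36 - 194 = -158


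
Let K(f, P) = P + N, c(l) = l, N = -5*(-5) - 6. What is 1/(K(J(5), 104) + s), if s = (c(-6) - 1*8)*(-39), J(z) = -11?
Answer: 1/669 ≈ 0.0014948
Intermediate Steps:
N = 19 (N = 25 - 6 = 19)
K(f, P) = 19 + P (K(f, P) = P + 19 = 19 + P)
s = 546 (s = (-6 - 1*8)*(-39) = (-6 - 8)*(-39) = -14*(-39) = 546)
1/(K(J(5), 104) + s) = 1/((19 + 104) + 546) = 1/(123 + 546) = 1/669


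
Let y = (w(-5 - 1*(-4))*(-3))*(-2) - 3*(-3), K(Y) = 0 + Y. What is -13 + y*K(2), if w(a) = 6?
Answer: 77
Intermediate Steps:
K(Y) = Y
y = 45 (y = (6*(-3))*(-2) - 3*(-3) = -18*(-2) + 9 = 36 + 9 = 45)
-13 + y*K(2) = -13 + 45*2 = -13 + 90 = 77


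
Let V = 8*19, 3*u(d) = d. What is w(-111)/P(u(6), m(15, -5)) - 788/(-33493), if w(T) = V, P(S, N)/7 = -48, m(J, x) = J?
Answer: -603271/1406706 ≈ -0.42885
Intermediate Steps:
u(d) = d/3
P(S, N) = -336 (P(S, N) = 7*(-48) = -336)
V = 152
w(T) = 152
w(-111)/P(u(6), m(15, -5)) - 788/(-33493) = 152/(-336) - 788/(-33493) = 152*(-1/336) - 788*(-1/33493) = -19/42 + 788/33493 = -603271/1406706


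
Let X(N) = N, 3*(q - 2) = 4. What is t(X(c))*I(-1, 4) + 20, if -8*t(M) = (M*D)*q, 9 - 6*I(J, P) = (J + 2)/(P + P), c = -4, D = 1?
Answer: 3235/144 ≈ 22.465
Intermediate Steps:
q = 10/3 (q = 2 + (1/3)*4 = 2 + 4/3 = 10/3 ≈ 3.3333)
I(J, P) = 3/2 - (2 + J)/(12*P) (I(J, P) = 3/2 - (J + 2)/(6*(P + P)) = 3/2 - (2 + J)/(6*(2*P)) = 3/2 - (2 + J)*1/(2*P)/6 = 3/2 - (2 + J)/(12*P))
t(M) = -5*M/12 (t(M) = -M*1*10/(8*3) = -M*10/(8*3) = -5*M/12)
t(X(c))*I(-1, 4) + 20 = (-5/12*(-4))*((1/12)*(-2 - 1*(-1) + 18*4)/4) + 20 = 5*((1/12)*(1/4)*(-2 + 1 + 72))/3 + 20 = 5*((1/12)*(1/4)*71)/3 + 20 = (5/3)*(71/48) + 20 = 355/144 + 20 = 3235/144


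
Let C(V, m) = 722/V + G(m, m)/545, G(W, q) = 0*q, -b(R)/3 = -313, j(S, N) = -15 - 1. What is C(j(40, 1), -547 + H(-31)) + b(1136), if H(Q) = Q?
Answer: 7151/8 ≈ 893.88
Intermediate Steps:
j(S, N) = -16
b(R) = 939 (b(R) = -3*(-313) = 939)
G(W, q) = 0
C(V, m) = 722/V (C(V, m) = 722/V + 0/545 = 722/V + 0*(1/545) = 722/V + 0 = 722/V)
C(j(40, 1), -547 + H(-31)) + b(1136) = 722/(-16) + 939 = 722*(-1/16) + 939 = -361/8 + 939 = 7151/8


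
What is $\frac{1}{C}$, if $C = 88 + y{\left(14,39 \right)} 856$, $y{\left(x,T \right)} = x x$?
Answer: $\frac{1}{167864} \approx 5.9572 \cdot 10^{-6}$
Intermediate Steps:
$y{\left(x,T \right)} = x^{2}$
$C = 167864$ ($C = 88 + 14^{2} \cdot 856 = 88 + 196 \cdot 856 = 88 + 167776 = 167864$)
$\frac{1}{C} = \frac{1}{167864}$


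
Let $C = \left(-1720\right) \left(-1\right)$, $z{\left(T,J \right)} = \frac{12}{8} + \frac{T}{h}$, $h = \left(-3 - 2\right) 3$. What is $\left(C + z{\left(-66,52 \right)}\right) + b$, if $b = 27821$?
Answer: $\frac{295469}{10} \approx 29547.0$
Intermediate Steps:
$h = -15$ ($h = \left(-5\right) 3 = -15$)
$z{\left(T,J \right)} = \frac{3}{2} - \frac{T}{15}$ ($z{\left(T,J \right)} = \frac{12}{8} + \frac{T}{-15} = 12 \cdot \frac{1}{8} + T \left(- \frac{1}{15}\right) = \frac{3}{2} - \frac{T}{15}$)
$C = 1720$
$\left(C + z{\left(-66,52 \right)}\right) + b = \left(1720 + \left(\frac{3}{2} - - \frac{22}{5}\right)\right) + 27821 = \left(1720 + \left(\frac{3}{2} + \frac{22}{5}\right)\right) + 27821 = \left(1720 + \frac{59}{10}\right) + 27821 = \frac{17259}{10} + 27821 = \frac{295469}{10}$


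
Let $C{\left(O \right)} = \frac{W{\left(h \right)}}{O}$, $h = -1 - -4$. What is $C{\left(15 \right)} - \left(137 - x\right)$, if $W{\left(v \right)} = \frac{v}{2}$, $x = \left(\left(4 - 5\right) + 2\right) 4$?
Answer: $- \frac{1329}{10} \approx -132.9$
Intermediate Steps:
$x = 4$ ($x = \left(\left(4 - 5\right) + 2\right) 4 = \left(-1 + 2\right) 4 = 1 \cdot 4 = 4$)
$h = 3$ ($h = -1 + 4 = 3$)
$W{\left(v \right)} = \frac{v}{2}$ ($W{\left(v \right)} = v \frac{1}{2} = \frac{v}{2}$)
$C{\left(O \right)} = \frac{3}{2 O}$ ($C{\left(O \right)} = \frac{\frac{1}{2} \cdot 3}{O} = \frac{3}{2 O}$)
$C{\left(15 \right)} - \left(137 - x\right) = \frac{3}{2 \cdot 15} - \left(137 - 4\right) = \frac{3}{2} \cdot \frac{1}{15} - \left(137 - 4\right) = \frac{1}{10} - 133 = - \frac{1329}{10}$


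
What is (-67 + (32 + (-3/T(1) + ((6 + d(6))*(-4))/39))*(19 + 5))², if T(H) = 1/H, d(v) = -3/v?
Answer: 64016001/169 ≈ 3.7879e+5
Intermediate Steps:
T(H) = 1/H
(-67 + (32 + (-3/T(1) + ((6 + d(6))*(-4))/39))*(19 + 5))² = (-67 + (32 + (-3/(1/1) + ((6 - 3/6)*(-4))/39))*(19 + 5))² = (-67 + (32 + (-3/1 + ((6 - 3*⅙)*(-4))*(1/39)))*24)² = (-67 + (32 + (-3*1 + ((6 - ½)*(-4))*(1/39)))*24)² = (-67 + (32 + (-3 + ((11/2)*(-4))*(1/39)))*24)² = (-67 + (32 + (-3 - 22*1/39))*24)² = (-67 + (32 + (-3 - 22/39))*24)² = (-67 + (32 - 139/39)*24)² = (-67 + (1109/39)*24)² = (-67 + 8872/13)² = (8001/13)² = 64016001/169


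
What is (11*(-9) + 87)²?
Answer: 144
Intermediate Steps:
(11*(-9) + 87)² = (-99 + 87)² = (-12)² = 144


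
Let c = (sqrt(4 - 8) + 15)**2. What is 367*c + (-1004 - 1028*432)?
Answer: -363993 + 22020*I ≈ -3.6399e+5 + 22020.0*I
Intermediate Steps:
c = (15 + 2*I)**2 (c = (sqrt(-4) + 15)**2 = (2*I + 15)**2 = (15 + 2*I)**2 ≈ 221.0 + 60.0*I)
367*c + (-1004 - 1028*432) = 367*(221 + 60*I) + (-1004 - 1028*432) = (81107 + 22020*I) + (-1004 - 444096) = (81107 + 22020*I) - 445100 = -363993 + 22020*I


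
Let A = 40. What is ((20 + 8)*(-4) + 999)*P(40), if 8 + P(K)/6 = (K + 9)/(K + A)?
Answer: -1572651/40 ≈ -39316.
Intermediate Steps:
P(K) = -48 + 6*(9 + K)/(40 + K) (P(K) = -48 + 6*((K + 9)/(K + 40)) = -48 + 6*((9 + K)/(40 + K)) = -48 + 6*(9 + K)/(40 + K))
((20 + 8)*(-4) + 999)*P(40) = ((20 + 8)*(-4) + 999)*(6*(-311 - 7*40)/(40 + 40)) = (28*(-4) + 999)*(6*(-311 - 280)/80) = (-112 + 999)*(6*(1/80)*(-591)) = 887*(-1773/40) = -1572651/40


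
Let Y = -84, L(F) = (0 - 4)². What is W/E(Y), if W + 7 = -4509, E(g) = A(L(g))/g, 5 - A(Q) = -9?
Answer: 27096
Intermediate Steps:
L(F) = 16 (L(F) = (-4)² = 16)
A(Q) = 14 (A(Q) = 5 - 1*(-9) = 5 + 9 = 14)
E(g) = 14/g
W = -4516 (W = -7 - 4509 = -4516)
W/E(Y) = -4516/(14/(-84)) = -4516/(14*(-1/84)) = -4516/(-⅙) = -4516*(-6) = 27096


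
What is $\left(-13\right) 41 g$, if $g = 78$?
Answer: $-41574$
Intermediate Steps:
$\left(-13\right) 41 g = \left(-13\right) 41 \cdot 78 = \left(-533\right) 78 = -41574$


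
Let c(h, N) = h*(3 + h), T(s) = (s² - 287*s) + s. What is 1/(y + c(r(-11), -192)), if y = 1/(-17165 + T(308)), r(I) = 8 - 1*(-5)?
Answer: 10389/2160911 ≈ 0.0048077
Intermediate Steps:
r(I) = 13 (r(I) = 8 + 5 = 13)
T(s) = s² - 286*s
y = -1/10389 (y = 1/(-17165 + 308*(-286 + 308)) = 1/(-17165 + 308*22) = 1/(-17165 + 6776) = 1/(-10389) = -1/10389 ≈ -9.6256e-5)
1/(y + c(r(-11), -192)) = 1/(-1/10389 + 13*(3 + 13)) = 1/(-1/10389 + 13*16) = 1/(-1/10389 + 208) = 1/(2160911/10389) = 10389/2160911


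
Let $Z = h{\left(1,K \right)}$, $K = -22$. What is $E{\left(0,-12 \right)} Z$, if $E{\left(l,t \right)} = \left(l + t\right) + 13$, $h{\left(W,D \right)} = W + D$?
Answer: $-21$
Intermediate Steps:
$h{\left(W,D \right)} = D + W$
$E{\left(l,t \right)} = 13 + l + t$
$Z = -21$ ($Z = -22 + 1 = -21$)
$E{\left(0,-12 \right)} Z = \left(13 + 0 - 12\right) \left(-21\right) = 1 \left(-21\right) = -21$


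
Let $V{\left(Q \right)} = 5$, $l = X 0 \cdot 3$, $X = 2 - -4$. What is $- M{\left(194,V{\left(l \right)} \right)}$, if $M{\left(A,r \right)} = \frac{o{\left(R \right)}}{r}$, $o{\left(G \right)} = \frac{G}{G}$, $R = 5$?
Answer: $- \frac{1}{5} \approx -0.2$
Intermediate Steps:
$X = 6$ ($X = 2 + 4 = 6$)
$l = 0$ ($l = 6 \cdot 0 \cdot 3 = 0 \cdot 3 = 0$)
$o{\left(G \right)} = 1$
$M{\left(A,r \right)} = \frac{1}{r}$ ($M{\left(A,r \right)} = 1 \frac{1}{r} = \frac{1}{r}$)
$- M{\left(194,V{\left(l \right)} \right)} = - \frac{1}{5}$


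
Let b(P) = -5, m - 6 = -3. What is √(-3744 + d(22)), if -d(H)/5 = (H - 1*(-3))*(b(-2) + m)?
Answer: I*√3494 ≈ 59.11*I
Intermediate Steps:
m = 3 (m = 6 - 3 = 3)
d(H) = 30 + 10*H (d(H) = -5*(H - 1*(-3))*(-5 + 3) = -5*(H + 3)*(-2) = -5*(3 + H)*(-2) = -5*(-6 - 2*H) = 30 + 10*H)
√(-3744 + d(22)) = √(-3744 + (30 + 10*22)) = √(-3744 + (30 + 220)) = √(-3744 + 250) = √(-3494) = I*√3494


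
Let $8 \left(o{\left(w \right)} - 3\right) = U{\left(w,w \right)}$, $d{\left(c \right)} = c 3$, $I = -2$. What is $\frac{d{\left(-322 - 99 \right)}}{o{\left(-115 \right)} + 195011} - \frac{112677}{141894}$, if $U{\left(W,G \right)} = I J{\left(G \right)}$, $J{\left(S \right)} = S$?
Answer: $- \frac{9847130695}{12300175986} \approx -0.80057$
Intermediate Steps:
$U{\left(W,G \right)} = - 2 G$
$d{\left(c \right)} = 3 c$
$o{\left(w \right)} = 3 - \frac{w}{4}$ ($o{\left(w \right)} = 3 + \frac{\left(-2\right) w}{8} = 3 - \frac{w}{4}$)
$\frac{d{\left(-322 - 99 \right)}}{o{\left(-115 \right)} + 195011} - \frac{112677}{141894} = \frac{3 \left(-322 - 99\right)}{\left(3 - - \frac{115}{4}\right) + 195011} - \frac{112677}{141894} = \frac{3 \left(-322 - 99\right)}{\left(3 + \frac{115}{4}\right) + 195011} - \frac{37559}{47298} = \frac{3 \left(-421\right)}{\frac{127}{4} + 195011} - \frac{37559}{47298} = - \frac{1263}{\frac{780171}{4}} - \frac{37559}{47298} = \left(-1263\right) \frac{4}{780171} - \frac{37559}{47298} = - \frac{1684}{260057} - \frac{37559}{47298} = - \frac{9847130695}{12300175986}$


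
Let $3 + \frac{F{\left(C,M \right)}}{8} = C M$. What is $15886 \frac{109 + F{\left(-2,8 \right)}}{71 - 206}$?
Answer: $\frac{683098}{135} \approx 5060.0$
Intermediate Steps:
$F{\left(C,M \right)} = -24 + 8 C M$
$15886 \frac{109 + F{\left(-2,8 \right)}}{71 - 206} = 15886 \frac{109 + \left(-24 + 8 \left(-2\right) 8\right)}{71 - 206} = 15886 \frac{109 - 152}{-135} = 15886 \left(109 - 152\right) \left(- \frac{1}{135}\right) = 15886 \left(\left(-43\right) \left(- \frac{1}{135}\right)\right) = 15886 \cdot \frac{43}{135} = \frac{683098}{135}$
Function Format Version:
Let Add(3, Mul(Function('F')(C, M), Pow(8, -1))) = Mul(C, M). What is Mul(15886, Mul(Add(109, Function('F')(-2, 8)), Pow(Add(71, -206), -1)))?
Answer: Rational(683098, 135) ≈ 5060.0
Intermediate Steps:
Function('F')(C, M) = Add(-24, Mul(8, C, M)) (Function('F')(C, M) = Add(-24, Mul(8, Mul(C, M))) = Add(-24, Mul(8, C, M)))
Mul(15886, Mul(Add(109, Function('F')(-2, 8)), Pow(Add(71, -206), -1))) = Mul(15886, Mul(Add(109, Add(-24, Mul(8, -2, 8))), Pow(Add(71, -206), -1))) = Mul(15886, Mul(Add(109, Add(-24, -128)), Pow(-135, -1))) = Mul(15886, Mul(Add(109, -152), Rational(-1, 135))) = Mul(15886, Mul(-43, Rational(-1, 135))) = Mul(15886, Rational(43, 135)) = Rational(683098, 135)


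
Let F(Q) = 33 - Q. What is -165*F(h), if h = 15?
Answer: -2970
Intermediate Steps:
-165*F(h) = -165*(33 - 1*15) = -165*(33 - 15) = -165*18 = -2970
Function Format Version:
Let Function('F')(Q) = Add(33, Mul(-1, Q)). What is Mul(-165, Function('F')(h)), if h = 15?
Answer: -2970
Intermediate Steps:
Mul(-165, Function('F')(h)) = Mul(-165, Add(33, Mul(-1, 15))) = Mul(-165, Add(33, -15)) = Mul(-165, 18) = -2970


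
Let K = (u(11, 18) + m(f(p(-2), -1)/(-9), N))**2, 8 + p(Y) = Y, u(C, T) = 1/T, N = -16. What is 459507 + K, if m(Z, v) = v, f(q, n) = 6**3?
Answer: 148962637/324 ≈ 4.5976e+5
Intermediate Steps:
p(Y) = -8 + Y
f(q, n) = 216
K = 82369/324 (K = (1/18 - 16)**2 = (-287/18)**2 = 82369/324 ≈ 254.23)
459507 + K = 459507 + 82369/324 = 148962637/324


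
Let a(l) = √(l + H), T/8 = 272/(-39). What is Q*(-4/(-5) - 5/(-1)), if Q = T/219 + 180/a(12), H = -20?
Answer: -63104/42705 - 261*I*√2 ≈ -1.4777 - 369.11*I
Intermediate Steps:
T = -2176/39 (T = 8*(272/(-39)) = 8*(272*(-1/39)) = 8*(-272/39) = -2176/39 ≈ -55.795)
a(l) = √(-20 + l) (a(l) = √(l - 20) = √(-20 + l))
Q = -2176/8541 - 45*I*√2 (Q = -2176/39/219 + 180/(√(-20 + 12)) = -2176/39*1/219 + 180/(√(-8)) = -2176/8541 + 180/((2*I*√2)) = -2176/8541 + 180*(-I*√2/4) = -2176/8541 - 45*I*√2 ≈ -0.25477 - 63.64*I)
Q*(-4/(-5) - 5/(-1)) = (-2176/8541 - 45*I*√2)*(-4/(-5) - 5/(-1)) = (-2176/8541 - 45*I*√2)*(-4*(-⅕) - 5*(-1)) = (-2176/8541 - 45*I*√2)*(⅘ + 5) = (-2176/8541 - 45*I*√2)*(29/5) = -63104/42705 - 261*I*√2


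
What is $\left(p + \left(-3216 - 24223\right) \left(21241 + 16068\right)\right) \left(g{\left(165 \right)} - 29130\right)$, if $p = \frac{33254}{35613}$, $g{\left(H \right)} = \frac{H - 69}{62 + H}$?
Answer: $\frac{80358020445154121642}{2694717} \approx 2.9821 \cdot 10^{13}$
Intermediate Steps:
$g{\left(H \right)} = \frac{-69 + H}{62 + H}$
$p = \frac{33254}{35613}$ ($p = 33254 \cdot \frac{1}{35613} = \frac{33254}{35613} \approx 0.93376$)
$\left(p + \left(-3216 - 24223\right) \left(21241 + 16068\right)\right) \left(g{\left(165 \right)} - 29130\right) = \left(\frac{33254}{35613} + \left(-3216 - 24223\right) \left(21241 + 16068\right)\right) \left(\frac{-69 + 165}{62 + 165} - 29130\right) = \left(\frac{33254}{35613} - 1023721651\right) \left(\frac{1}{227} \cdot 96 - 29130\right) = - \frac{36457799123809 \left(\frac{96}{227} - 29130\right)}{35613} = \left(- \frac{36457799123809}{35613}\right) \left(- \frac{6612414}{227}\right) = \frac{80358020445154121642}{2694717}$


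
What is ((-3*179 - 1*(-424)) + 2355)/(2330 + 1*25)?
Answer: 2242/2355 ≈ 0.95202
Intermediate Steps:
((-3*179 - 1*(-424)) + 2355)/(2330 + 1*25) = ((-537 + 424) + 2355)/(2330 + 25) = (-113 + 2355)/2355 = 2242*(1/2355) = 2242/2355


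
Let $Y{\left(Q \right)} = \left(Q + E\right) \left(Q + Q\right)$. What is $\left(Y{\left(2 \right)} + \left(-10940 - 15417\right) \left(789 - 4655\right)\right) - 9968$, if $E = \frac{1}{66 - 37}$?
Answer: $\frac{2954699862}{29} \approx 1.0189 \cdot 10^{8}$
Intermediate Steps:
$E = \frac{1}{29} \approx 0.034483$
$Y{\left(Q \right)} = 2 Q \left(\frac{1}{29} + Q\right)$ ($Y{\left(Q \right)} = \left(Q + \frac{1}{29}\right) \left(Q + Q\right) = \left(\frac{1}{29} + Q\right) 2 Q = 2 Q \left(\frac{1}{29} + Q\right)$)
$\left(Y{\left(2 \right)} + \left(-10940 - 15417\right) \left(789 - 4655\right)\right) - 9968 = \left(\frac{2}{29} \cdot 2 \left(1 + 29 \cdot 2\right) + \left(-10940 - 15417\right) \left(789 - 4655\right)\right) - 9968 = \left(\frac{2}{29} \cdot 2 \left(1 + 58\right) - -101896162\right) - 9968 = \left(\frac{2}{29} \cdot 2 \cdot 59 + 101896162\right) - 9968 = \left(\frac{236}{29} + 101896162\right) - 9968 = \frac{2954988934}{29} - 9968 = \frac{2954699862}{29}$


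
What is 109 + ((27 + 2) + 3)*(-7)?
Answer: -115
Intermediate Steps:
109 + ((27 + 2) + 3)*(-7) = 109 + (29 + 3)*(-7) = 109 + 32*(-7) = 109 - 224 = -115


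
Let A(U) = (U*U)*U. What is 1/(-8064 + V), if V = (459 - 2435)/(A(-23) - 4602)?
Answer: -16769/135223240 ≈ -0.00012401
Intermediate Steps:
A(U) = U³ (A(U) = U²*U = U³)
V = 1976/16769 (V = (459 - 2435)/((-23)³ - 4602) = -1976/(-12167 - 4602) = -1976/(-16769) = -1976*(-1/16769) = 1976/16769 ≈ 0.11784)
1/(-8064 + V) = 1/(-8064 + 1976/16769) = 1/(-135223240/16769) = -16769/135223240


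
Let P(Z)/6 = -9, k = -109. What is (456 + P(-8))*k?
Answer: -43818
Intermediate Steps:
P(Z) = -54 (P(Z) = 6*(-9) = -54)
(456 + P(-8))*k = (456 - 54)*(-109) = 402*(-109) = -43818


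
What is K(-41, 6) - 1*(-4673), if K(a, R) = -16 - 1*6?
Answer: 4651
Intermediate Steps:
K(a, R) = -22 (K(a, R) = -16 - 6 = -22)
K(-41, 6) - 1*(-4673) = -22 - 1*(-4673) = -22 + 4673 = 4651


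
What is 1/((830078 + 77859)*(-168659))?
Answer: -1/153131746483 ≈ -6.5303e-12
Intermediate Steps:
1/((830078 + 77859)*(-168659)) = -1/168659/907937 = (1/907937)*(-1/168659) = -1/153131746483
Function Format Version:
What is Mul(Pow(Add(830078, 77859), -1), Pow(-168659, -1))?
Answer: Rational(-1, 153131746483) ≈ -6.5303e-12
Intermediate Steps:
Mul(Pow(Add(830078, 77859), -1), Pow(-168659, -1)) = Mul(Pow(907937, -1), Rational(-1, 168659)) = Mul(Rational(1, 907937), Rational(-1, 168659)) = Rational(-1, 153131746483)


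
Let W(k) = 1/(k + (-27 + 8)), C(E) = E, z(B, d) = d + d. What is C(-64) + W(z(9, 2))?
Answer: -961/15 ≈ -64.067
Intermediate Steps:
z(B, d) = 2*d
W(k) = 1/(-19 + k) (W(k) = 1/(k - 19) = 1/(-19 + k))
C(-64) + W(z(9, 2)) = -64 + 1/(-19 + 2*2) = -64 + 1/(-19 + 4) = -64 + 1/(-15) = -64 - 1/15 = -961/15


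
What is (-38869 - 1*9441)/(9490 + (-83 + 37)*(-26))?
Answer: -24155/5343 ≈ -4.5209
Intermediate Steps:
(-38869 - 1*9441)/(9490 + (-83 + 37)*(-26)) = (-38869 - 9441)/(9490 - 46*(-26)) = -48310/(9490 + 1196) = -48310/10686 = -48310*1/10686 = -24155/5343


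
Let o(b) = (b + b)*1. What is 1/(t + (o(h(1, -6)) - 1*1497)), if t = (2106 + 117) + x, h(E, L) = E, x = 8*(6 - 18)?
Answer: 1/632 ≈ 0.0015823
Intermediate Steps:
x = -96 (x = 8*(-12) = -96)
o(b) = 2*b (o(b) = (2*b)*1 = 2*b)
t = 2127 (t = (2106 + 117) - 96 = 2223 - 96 = 2127)
1/(t + (o(h(1, -6)) - 1*1497)) = 1/(2127 + (2*1 - 1*1497)) = 1/(2127 + (2 - 1497)) = 1/(2127 - 1495) = 1/632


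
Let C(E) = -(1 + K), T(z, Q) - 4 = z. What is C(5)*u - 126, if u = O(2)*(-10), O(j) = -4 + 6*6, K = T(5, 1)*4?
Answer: 11714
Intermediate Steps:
T(z, Q) = 4 + z
K = 36 (K = (4 + 5)*4 = 9*4 = 36)
O(j) = 32 (O(j) = -4 + 36 = 32)
C(E) = -37 (C(E) = -(1 + 36) = -1*37 = -37)
u = -320 (u = 32*(-10) = -320)
C(5)*u - 126 = -37*(-320) - 126 = 11840 - 126 = 11714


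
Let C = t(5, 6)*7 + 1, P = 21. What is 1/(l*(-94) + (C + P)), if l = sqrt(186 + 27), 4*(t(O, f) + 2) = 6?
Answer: -74/7526903 - 376*sqrt(213)/7526903 ≈ -0.00073889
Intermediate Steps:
t(O, f) = -1/2 (t(O, f) = -2 + (1/4)*6 = -2 + 3/2 = -1/2)
C = -5/2 (C = -1/2*7 + 1 = -7/2 + 1 = -5/2 ≈ -2.5000)
l = sqrt(213) ≈ 14.595
1/(l*(-94) + (C + P)) = 1/(sqrt(213)*(-94) + (-5/2 + 21)) = 1/(-94*sqrt(213) + 37/2) = 1/(37/2 - 94*sqrt(213))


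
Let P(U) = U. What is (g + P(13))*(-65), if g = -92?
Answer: 5135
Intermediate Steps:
(g + P(13))*(-65) = (-92 + 13)*(-65) = -79*(-65) = 5135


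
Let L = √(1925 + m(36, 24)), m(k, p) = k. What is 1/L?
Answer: √1961/1961 ≈ 0.022582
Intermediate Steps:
L = √1961 (L = √(1925 + 36) = √1961 ≈ 44.283)
1/L = 1/(√1961) = √1961/1961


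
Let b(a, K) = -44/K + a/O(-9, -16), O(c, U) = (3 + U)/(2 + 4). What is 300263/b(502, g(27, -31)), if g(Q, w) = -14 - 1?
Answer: -58551285/44608 ≈ -1312.6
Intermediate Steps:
g(Q, w) = -15
O(c, U) = ½ + U/6 (O(c, U) = (3 + U)/6 = (3 + U)*(⅙) = ½ + U/6)
b(a, K) = -44/K - 6*a/13 (b(a, K) = -44/K + a/(½ + (⅙)*(-16)) = -44/K + a/(½ - 8/3) = -44/K + a/(-13/6) = -44/K + a*(-6/13) = -44/K - 6*a/13)
300263/b(502, g(27, -31)) = 300263/(-44/(-15) - 6/13*502) = 300263/(-44*(-1/15) - 3012/13) = 300263/(44/15 - 3012/13) = 300263/(-44608/195) = 300263*(-195/44608) = -58551285/44608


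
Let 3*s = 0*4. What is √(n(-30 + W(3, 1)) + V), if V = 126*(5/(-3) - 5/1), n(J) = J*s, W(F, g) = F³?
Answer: 2*I*√210 ≈ 28.983*I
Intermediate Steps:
s = 0 (s = (0*4)/3 = (⅓)*0 = 0)
n(J) = 0 (n(J) = J*0 = 0)
V = -840 (V = 126*(5*(-⅓) - 5*1) = 126*(-5/3 - 5) = 126*(-20/3) = -840)
√(n(-30 + W(3, 1)) + V) = √(0 - 840) = √(-840) = 2*I*√210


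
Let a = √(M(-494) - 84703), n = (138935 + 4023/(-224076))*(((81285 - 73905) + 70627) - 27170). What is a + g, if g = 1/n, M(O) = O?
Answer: 74692/527552410565323 + I*√85197 ≈ 1.4158e-10 + 291.89*I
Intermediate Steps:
n = 527552410565323/74692 (n = (138935 + 4023*(-1/224076))*((7380 + 70627) - 27170) = (138935 - 1341/74692)*(78007 - 27170) = (10377331679/74692)*50837 = 527552410565323/74692 ≈ 7.0630e+9)
g = 74692/527552410565323 (g = 1/(527552410565323/74692) = 74692/527552410565323 ≈ 1.4158e-10)
a = I*√85197 (a = √(-494 - 84703) = √(-85197) = I*√85197 ≈ 291.89*I)
a + g = I*√85197 + 74692/527552410565323 = 74692/527552410565323 + I*√85197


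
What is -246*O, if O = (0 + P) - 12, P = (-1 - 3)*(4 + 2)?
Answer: 8856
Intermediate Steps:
P = -24 (P = -4*6 = -24)
O = -36 (O = (0 - 24) - 12 = -24 - 12 = -36)
-246*O = -246*(-36) = 8856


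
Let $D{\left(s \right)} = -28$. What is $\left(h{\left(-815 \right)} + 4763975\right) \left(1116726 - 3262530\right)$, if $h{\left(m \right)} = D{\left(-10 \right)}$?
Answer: $-10222496528388$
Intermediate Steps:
$h{\left(m \right)} = -28$
$\left(h{\left(-815 \right)} + 4763975\right) \left(1116726 - 3262530\right) = \left(-28 + 4763975\right) \left(1116726 - 3262530\right) = 4763947 \left(-2145804\right) = -10222496528388$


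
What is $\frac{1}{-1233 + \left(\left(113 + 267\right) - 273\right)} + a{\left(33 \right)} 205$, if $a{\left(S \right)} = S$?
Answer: $\frac{7617389}{1126} \approx 6765.0$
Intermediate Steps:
$\frac{1}{-1233 + \left(\left(113 + 267\right) - 273\right)} + a{\left(33 \right)} 205 = \frac{1}{-1233 + \left(\left(113 + 267\right) - 273\right)} + 33 \cdot 205 = \frac{1}{-1233 + \left(380 - 273\right)} + 6765 = \frac{1}{-1233 + 107} + 6765 = \frac{1}{-1126} + 6765 = - \frac{1}{1126} + 6765 = \frac{7617389}{1126}$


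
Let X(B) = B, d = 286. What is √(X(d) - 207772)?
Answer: 3*I*√23054 ≈ 455.51*I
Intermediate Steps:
√(X(d) - 207772) = √(286 - 207772) = √(-207486) = 3*I*√23054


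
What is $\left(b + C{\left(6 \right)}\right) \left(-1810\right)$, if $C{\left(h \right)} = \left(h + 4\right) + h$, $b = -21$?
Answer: $9050$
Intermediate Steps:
$C{\left(h \right)} = 4 + 2 h$ ($C{\left(h \right)} = \left(4 + h\right) + h = 4 + 2 h$)
$\left(b + C{\left(6 \right)}\right) \left(-1810\right) = \left(-21 + \left(4 + 2 \cdot 6\right)\right) \left(-1810\right) = \left(-21 + \left(4 + 12\right)\right) \left(-1810\right) = \left(-21 + 16\right) \left(-1810\right) = \left(-5\right) \left(-1810\right) = 9050$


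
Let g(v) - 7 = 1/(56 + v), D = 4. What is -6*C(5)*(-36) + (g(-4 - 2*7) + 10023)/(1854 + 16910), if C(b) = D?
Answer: 616440789/713032 ≈ 864.53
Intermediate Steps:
C(b) = 4
g(v) = 7 + 1/(56 + v)
-6*C(5)*(-36) + (g(-4 - 2*7) + 10023)/(1854 + 16910) = -6*4*(-36) + ((393 + 7*(-4 - 2*7))/(56 + (-4 - 2*7)) + 10023)/(1854 + 16910) = -24*(-36) + ((393 + 7*(-4 - 14))/(56 + (-4 - 14)) + 10023)/18764 = 864 + ((393 + 7*(-18))/(56 - 18) + 10023)*(1/18764) = 864 + ((393 - 126)/38 + 10023)*(1/18764) = 864 + ((1/38)*267 + 10023)*(1/18764) = 864 + (267/38 + 10023)*(1/18764) = 864 + (381141/38)*(1/18764) = 864 + 381141/713032 = 616440789/713032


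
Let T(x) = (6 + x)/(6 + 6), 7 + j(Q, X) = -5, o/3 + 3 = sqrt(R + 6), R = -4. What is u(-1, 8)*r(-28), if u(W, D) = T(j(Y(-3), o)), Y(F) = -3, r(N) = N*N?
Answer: -392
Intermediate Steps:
r(N) = N**2
o = -9 + 3*sqrt(2) (o = -9 + 3*sqrt(-4 + 6) = -9 + 3*sqrt(2) ≈ -4.7574)
j(Q, X) = -12 (j(Q, X) = -7 - 5 = -12)
T(x) = 1/2 + x/12 (T(x) = (6 + x)/12 = (6 + x)*(1/12) = 1/2 + x/12)
u(W, D) = -1/2 (u(W, D) = 1/2 + (1/12)*(-12) = 1/2 - 1 = -1/2)
u(-1, 8)*r(-28) = -1/2*(-28)**2 = -1/2*784 = -392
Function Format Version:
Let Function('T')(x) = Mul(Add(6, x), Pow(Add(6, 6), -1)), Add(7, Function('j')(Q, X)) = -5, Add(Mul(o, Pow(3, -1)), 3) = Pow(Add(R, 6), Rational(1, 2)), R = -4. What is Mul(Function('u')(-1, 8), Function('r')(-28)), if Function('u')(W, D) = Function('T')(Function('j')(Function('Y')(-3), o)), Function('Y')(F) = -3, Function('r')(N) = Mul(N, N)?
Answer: -392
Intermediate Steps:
Function('r')(N) = Pow(N, 2)
o = Add(-9, Mul(3, Pow(2, Rational(1, 2)))) (o = Add(-9, Mul(3, Pow(Add(-4, 6), Rational(1, 2)))) = Add(-9, Mul(3, Pow(2, Rational(1, 2)))) ≈ -4.7574)
Function('j')(Q, X) = -12 (Function('j')(Q, X) = Add(-7, -5) = -12)
Function('T')(x) = Add(Rational(1, 2), Mul(Rational(1, 12), x)) (Function('T')(x) = Mul(Add(6, x), Pow(12, -1)) = Mul(Add(6, x), Rational(1, 12)) = Add(Rational(1, 2), Mul(Rational(1, 12), x)))
Function('u')(W, D) = Rational(-1, 2) (Function('u')(W, D) = Add(Rational(1, 2), Mul(Rational(1, 12), -12)) = Add(Rational(1, 2), -1) = Rational(-1, 2))
Mul(Function('u')(-1, 8), Function('r')(-28)) = Mul(Rational(-1, 2), Pow(-28, 2)) = Mul(Rational(-1, 2), 784) = -392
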